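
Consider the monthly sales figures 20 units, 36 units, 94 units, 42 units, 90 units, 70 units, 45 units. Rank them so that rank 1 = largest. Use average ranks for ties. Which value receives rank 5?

Sorted (descending): 94, 90, 70, 45, 42, 36, 20
No ties — each value takes its position as its rank.
Rank 5 → value 42.

42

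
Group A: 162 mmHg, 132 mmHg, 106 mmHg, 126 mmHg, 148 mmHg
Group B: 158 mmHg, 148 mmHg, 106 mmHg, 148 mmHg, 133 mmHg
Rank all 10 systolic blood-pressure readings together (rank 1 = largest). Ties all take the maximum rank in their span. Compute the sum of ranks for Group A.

Sorted (descending): 162, 158, 148, 148, 148, 133, 132, 126, 106, 106
The 3 values of 148 occupy positions 3–5 → each gets rank 5.
The 2 values of 106 occupy positions 9–10 → each gets rank 10.
Group A values → pooled ranks: 162→1, 132→7, 106→10, 126→8, 148→5
Rank sum = 1 + 7 + 10 + 8 + 5 = 31

31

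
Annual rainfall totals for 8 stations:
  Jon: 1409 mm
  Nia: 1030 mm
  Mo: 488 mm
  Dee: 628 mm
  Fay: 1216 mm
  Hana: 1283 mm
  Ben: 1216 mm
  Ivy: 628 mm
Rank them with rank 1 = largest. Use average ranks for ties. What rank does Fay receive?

Sorted (descending): 1409, 1283, 1216, 1216, 1030, 628, 628, 488
The 2 values of 1216 occupy positions 3–4 → average rank (3+4)/2 = 3.5.
The 2 values of 628 occupy positions 6–7 → average rank (6+7)/2 = 6.5.
Fay has value 1216 mm → rank 3.5.

3.5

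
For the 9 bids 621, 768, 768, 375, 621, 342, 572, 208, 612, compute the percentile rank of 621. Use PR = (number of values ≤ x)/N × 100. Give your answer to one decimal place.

77.8

N = 9.
Strictly below 621: 5. Equal to 621: 2.
PR = 7/9 × 100 = 77.8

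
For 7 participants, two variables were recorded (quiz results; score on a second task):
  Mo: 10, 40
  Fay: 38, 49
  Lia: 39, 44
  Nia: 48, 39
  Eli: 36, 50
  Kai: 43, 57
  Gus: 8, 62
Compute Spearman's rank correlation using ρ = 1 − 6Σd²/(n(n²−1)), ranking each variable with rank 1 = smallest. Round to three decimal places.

-0.429

Ranks of variable 1: 2, 4, 5, 7, 3, 6, 1
Ranks of variable 2: 2, 4, 3, 1, 5, 6, 7
d = r₁ − r₂: 0, 0, 2, 6, -2, 0, -6
d²: 0, 0, 4, 36, 4, 0, 36; Σd² = 80
ρ = 1 − 6·80/(7·48) = 1 − 480/336 = -0.429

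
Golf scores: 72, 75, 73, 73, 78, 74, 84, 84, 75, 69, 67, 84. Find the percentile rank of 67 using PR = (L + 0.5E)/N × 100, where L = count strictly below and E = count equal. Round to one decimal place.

N = 12.
Strictly below 67: 0. Equal to 67: 1.
PR = (0 + 0.5·1)/12 × 100 = 4.2

4.2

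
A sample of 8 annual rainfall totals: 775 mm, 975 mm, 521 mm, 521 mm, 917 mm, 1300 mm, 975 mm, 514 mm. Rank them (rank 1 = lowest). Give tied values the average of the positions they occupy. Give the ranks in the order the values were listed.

4, 6.5, 2.5, 2.5, 5, 8, 6.5, 1

Sorted (ascending): 514, 521, 521, 775, 917, 975, 975, 1300
The 2 values of 521 occupy positions 2–3 → average rank (2+3)/2 = 2.5.
The 2 values of 975 occupy positions 6–7 → average rank (6+7)/2 = 6.5.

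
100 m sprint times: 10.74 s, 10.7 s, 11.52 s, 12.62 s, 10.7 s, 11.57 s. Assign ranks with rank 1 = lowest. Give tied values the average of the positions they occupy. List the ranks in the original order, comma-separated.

3, 1.5, 4, 6, 1.5, 5

Sorted (ascending): 10.7, 10.7, 10.74, 11.52, 11.57, 12.62
The 2 values of 10.7 occupy positions 1–2 → average rank (1+2)/2 = 1.5.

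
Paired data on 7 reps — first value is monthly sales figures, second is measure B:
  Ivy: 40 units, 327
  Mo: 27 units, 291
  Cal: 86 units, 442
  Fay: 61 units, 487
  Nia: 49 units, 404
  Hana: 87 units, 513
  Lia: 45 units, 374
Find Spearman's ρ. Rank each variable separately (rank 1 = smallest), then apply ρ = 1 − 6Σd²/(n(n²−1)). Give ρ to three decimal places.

Ranks of variable 1: 2, 1, 6, 5, 4, 7, 3
Ranks of variable 2: 2, 1, 5, 6, 4, 7, 3
d = r₁ − r₂: 0, 0, 1, -1, 0, 0, 0
d²: 0, 0, 1, 1, 0, 0, 0; Σd² = 2
ρ = 1 − 6·2/(7·48) = 1 − 12/336 = 0.964

0.964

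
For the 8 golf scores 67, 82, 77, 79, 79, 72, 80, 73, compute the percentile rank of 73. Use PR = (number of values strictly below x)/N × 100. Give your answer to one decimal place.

N = 8.
Strictly below 73: 2. Equal to 73: 1.
PR = 2/8 × 100 = 25.0

25.0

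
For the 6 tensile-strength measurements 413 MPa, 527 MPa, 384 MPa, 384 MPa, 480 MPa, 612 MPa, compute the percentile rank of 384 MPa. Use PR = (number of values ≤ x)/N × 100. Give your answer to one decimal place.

N = 6.
Strictly below 384: 0. Equal to 384: 2.
PR = 2/6 × 100 = 33.3

33.3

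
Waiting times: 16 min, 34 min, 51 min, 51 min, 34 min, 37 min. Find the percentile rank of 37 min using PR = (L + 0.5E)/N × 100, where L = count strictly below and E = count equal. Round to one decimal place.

N = 6.
Strictly below 37: 3. Equal to 37: 1.
PR = (3 + 0.5·1)/6 × 100 = 58.3

58.3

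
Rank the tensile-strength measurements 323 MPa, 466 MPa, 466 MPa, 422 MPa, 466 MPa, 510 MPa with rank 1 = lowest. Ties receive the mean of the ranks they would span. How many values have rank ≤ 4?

5

Sorted (ascending): 323, 422, 466, 466, 466, 510
The 3 values of 466 occupy positions 3–5 → average rank 4.
Ranks ≤ 4: {1, 2, 4, 4, 4} → 5 values.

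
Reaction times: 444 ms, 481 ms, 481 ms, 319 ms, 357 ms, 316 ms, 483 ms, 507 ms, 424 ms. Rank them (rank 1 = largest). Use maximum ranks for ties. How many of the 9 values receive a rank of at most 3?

Sorted (descending): 507, 483, 481, 481, 444, 424, 357, 319, 316
The 2 values of 481 occupy positions 3–4 → each gets rank 4.
Ranks ≤ 3: {1, 2} → 2 values.

2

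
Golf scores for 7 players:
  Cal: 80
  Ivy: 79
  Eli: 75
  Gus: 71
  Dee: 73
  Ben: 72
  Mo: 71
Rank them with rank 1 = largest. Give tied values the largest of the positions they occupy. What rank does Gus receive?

7

Sorted (descending): 80, 79, 75, 73, 72, 71, 71
The 2 values of 71 occupy positions 6–7 → each gets rank 7.
Gus has value 71 → rank 7.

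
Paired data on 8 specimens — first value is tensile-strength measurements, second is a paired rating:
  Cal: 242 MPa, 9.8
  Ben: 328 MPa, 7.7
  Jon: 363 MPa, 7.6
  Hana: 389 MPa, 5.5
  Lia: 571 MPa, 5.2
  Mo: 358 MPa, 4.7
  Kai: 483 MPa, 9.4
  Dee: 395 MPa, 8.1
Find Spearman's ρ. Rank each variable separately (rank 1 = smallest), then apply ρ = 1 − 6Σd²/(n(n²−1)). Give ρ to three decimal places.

Ranks of variable 1: 1, 2, 4, 5, 8, 3, 7, 6
Ranks of variable 2: 8, 5, 4, 3, 2, 1, 7, 6
d = r₁ − r₂: -7, -3, 0, 2, 6, 2, 0, 0
d²: 49, 9, 0, 4, 36, 4, 0, 0; Σd² = 102
ρ = 1 − 6·102/(8·63) = 1 − 612/504 = -0.214

-0.214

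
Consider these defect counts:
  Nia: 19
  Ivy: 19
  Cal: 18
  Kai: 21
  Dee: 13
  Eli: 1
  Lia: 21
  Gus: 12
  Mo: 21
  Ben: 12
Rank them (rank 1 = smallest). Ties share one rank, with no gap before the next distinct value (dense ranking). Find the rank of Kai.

Sorted (ascending): 1, 12, 12, 13, 18, 19, 19, 21, 21, 21
The 2 values of 12 share dense rank 2.
The 2 values of 19 share dense rank 5.
The 3 values of 21 share dense rank 6.
Remaining distinct values take the next consecutive integers.
Kai has value 21 → rank 6.

6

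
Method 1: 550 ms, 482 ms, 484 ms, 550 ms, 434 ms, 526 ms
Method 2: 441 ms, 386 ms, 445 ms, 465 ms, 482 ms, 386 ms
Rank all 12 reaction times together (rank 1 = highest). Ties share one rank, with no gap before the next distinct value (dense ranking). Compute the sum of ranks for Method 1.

19

Sorted (descending): 550, 550, 526, 484, 482, 482, 465, 445, 441, 434, 386, 386
The 2 values of 550 share dense rank 1.
The 2 values of 482 share dense rank 4.
The 2 values of 386 share dense rank 9.
Remaining distinct values take the next consecutive integers.
Method 1 values → pooled ranks: 550→1, 482→4, 484→3, 550→1, 434→8, 526→2
Rank sum = 1 + 4 + 3 + 1 + 8 + 2 = 19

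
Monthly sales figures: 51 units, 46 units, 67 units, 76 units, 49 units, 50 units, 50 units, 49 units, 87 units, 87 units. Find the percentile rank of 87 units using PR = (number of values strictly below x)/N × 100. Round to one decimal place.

80.0

N = 10.
Strictly below 87: 8. Equal to 87: 2.
PR = 8/10 × 100 = 80.0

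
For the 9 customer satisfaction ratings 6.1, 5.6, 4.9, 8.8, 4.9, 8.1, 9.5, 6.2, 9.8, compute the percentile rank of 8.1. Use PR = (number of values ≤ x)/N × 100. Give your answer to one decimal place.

66.7

N = 9.
Strictly below 8.1: 5. Equal to 8.1: 1.
PR = 6/9 × 100 = 66.7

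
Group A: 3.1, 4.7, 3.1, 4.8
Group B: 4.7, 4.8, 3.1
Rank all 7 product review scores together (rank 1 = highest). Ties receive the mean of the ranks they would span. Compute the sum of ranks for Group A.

17

Sorted (descending): 4.8, 4.8, 4.7, 4.7, 3.1, 3.1, 3.1
The 2 values of 4.8 occupy positions 1–2 → average rank (1+2)/2 = 1.5.
The 2 values of 4.7 occupy positions 3–4 → average rank (3+4)/2 = 3.5.
The 3 values of 3.1 occupy positions 5–7 → average rank 6.
Group A values → pooled ranks: 3.1→6, 4.7→3.5, 3.1→6, 4.8→1.5
Rank sum = 6 + 3.5 + 6 + 1.5 = 17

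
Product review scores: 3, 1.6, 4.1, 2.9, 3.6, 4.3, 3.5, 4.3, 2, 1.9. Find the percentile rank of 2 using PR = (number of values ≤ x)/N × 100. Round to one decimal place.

N = 10.
Strictly below 2: 2. Equal to 2: 1.
PR = 3/10 × 100 = 30.0

30.0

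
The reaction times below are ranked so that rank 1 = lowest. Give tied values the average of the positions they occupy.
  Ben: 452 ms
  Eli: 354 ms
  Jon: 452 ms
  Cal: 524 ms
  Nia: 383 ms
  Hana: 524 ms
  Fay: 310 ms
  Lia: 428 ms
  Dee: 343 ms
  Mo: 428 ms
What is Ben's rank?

7.5

Sorted (ascending): 310, 343, 354, 383, 428, 428, 452, 452, 524, 524
The 2 values of 428 occupy positions 5–6 → average rank (5+6)/2 = 5.5.
The 2 values of 452 occupy positions 7–8 → average rank (7+8)/2 = 7.5.
The 2 values of 524 occupy positions 9–10 → average rank (9+10)/2 = 9.5.
Ben has value 452 ms → rank 7.5.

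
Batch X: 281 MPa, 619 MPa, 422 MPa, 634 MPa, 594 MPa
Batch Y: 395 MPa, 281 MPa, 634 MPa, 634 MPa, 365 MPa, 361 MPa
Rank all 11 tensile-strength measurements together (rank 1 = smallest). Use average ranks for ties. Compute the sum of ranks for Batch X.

Sorted (ascending): 281, 281, 361, 365, 395, 422, 594, 619, 634, 634, 634
The 2 values of 281 occupy positions 1–2 → average rank (1+2)/2 = 1.5.
The 3 values of 634 occupy positions 9–11 → average rank 10.
Batch X values → pooled ranks: 281→1.5, 619→8, 422→6, 634→10, 594→7
Rank sum = 1.5 + 8 + 6 + 10 + 7 = 32.5

32.5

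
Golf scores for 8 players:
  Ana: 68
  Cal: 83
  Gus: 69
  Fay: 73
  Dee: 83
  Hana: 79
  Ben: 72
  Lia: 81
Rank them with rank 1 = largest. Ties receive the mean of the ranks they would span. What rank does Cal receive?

Sorted (descending): 83, 83, 81, 79, 73, 72, 69, 68
The 2 values of 83 occupy positions 1–2 → average rank (1+2)/2 = 1.5.
Cal has value 83 → rank 1.5.

1.5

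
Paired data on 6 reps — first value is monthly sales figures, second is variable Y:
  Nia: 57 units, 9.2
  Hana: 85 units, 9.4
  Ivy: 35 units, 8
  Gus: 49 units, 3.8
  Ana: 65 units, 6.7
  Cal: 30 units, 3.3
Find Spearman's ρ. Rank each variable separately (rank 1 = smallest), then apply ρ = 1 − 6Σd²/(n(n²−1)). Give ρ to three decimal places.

Ranks of variable 1: 4, 6, 2, 3, 5, 1
Ranks of variable 2: 5, 6, 4, 2, 3, 1
d = r₁ − r₂: -1, 0, -2, 1, 2, 0
d²: 1, 0, 4, 1, 4, 0; Σd² = 10
ρ = 1 − 6·10/(6·35) = 1 − 60/210 = 0.714

0.714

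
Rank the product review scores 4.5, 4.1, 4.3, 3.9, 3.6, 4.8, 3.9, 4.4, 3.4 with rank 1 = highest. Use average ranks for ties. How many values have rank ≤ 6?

Sorted (descending): 4.8, 4.5, 4.4, 4.3, 4.1, 3.9, 3.9, 3.6, 3.4
The 2 values of 3.9 occupy positions 6–7 → average rank (6+7)/2 = 6.5.
Ranks ≤ 6: {1, 2, 3, 4, 5} → 5 values.

5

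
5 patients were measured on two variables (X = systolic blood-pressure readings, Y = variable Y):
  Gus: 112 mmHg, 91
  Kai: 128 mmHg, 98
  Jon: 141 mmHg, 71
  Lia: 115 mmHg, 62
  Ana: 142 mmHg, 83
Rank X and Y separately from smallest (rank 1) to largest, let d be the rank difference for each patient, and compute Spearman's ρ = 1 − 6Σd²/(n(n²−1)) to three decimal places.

-0.100

Ranks of variable 1: 1, 3, 4, 2, 5
Ranks of variable 2: 4, 5, 2, 1, 3
d = r₁ − r₂: -3, -2, 2, 1, 2
d²: 9, 4, 4, 1, 4; Σd² = 22
ρ = 1 − 6·22/(5·24) = 1 − 132/120 = -0.100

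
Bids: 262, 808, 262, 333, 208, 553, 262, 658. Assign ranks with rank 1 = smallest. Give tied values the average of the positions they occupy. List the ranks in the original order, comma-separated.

3, 8, 3, 5, 1, 6, 3, 7

Sorted (ascending): 208, 262, 262, 262, 333, 553, 658, 808
The 3 values of 262 occupy positions 2–4 → average rank 3.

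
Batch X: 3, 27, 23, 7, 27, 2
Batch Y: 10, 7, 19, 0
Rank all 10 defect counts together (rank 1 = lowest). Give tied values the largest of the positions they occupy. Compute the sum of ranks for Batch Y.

19

Sorted (ascending): 0, 2, 3, 7, 7, 10, 19, 23, 27, 27
The 2 values of 7 occupy positions 4–5 → each gets rank 5.
The 2 values of 27 occupy positions 9–10 → each gets rank 10.
Batch Y values → pooled ranks: 10→6, 7→5, 19→7, 0→1
Rank sum = 6 + 5 + 7 + 1 = 19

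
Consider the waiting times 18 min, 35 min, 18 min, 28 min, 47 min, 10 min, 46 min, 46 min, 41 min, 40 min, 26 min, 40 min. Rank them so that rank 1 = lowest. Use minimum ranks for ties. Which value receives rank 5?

Sorted (ascending): 10, 18, 18, 26, 28, 35, 40, 40, 41, 46, 46, 47
The 2 values of 18 occupy positions 2–3 → each gets rank 2.
The 2 values of 40 occupy positions 7–8 → each gets rank 7.
The 2 values of 46 occupy positions 10–11 → each gets rank 10.
Rank 5 → value 28.

28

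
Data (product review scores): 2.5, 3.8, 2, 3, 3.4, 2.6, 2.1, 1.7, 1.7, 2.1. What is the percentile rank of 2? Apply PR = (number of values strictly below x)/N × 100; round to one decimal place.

N = 10.
Strictly below 2: 2. Equal to 2: 1.
PR = 2/10 × 100 = 20.0

20.0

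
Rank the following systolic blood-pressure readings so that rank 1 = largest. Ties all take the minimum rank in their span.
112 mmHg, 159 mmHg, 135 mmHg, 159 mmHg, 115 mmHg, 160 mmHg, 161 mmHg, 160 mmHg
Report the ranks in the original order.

Sorted (descending): 161, 160, 160, 159, 159, 135, 115, 112
The 2 values of 160 occupy positions 2–3 → each gets rank 2.
The 2 values of 159 occupy positions 4–5 → each gets rank 4.

8, 4, 6, 4, 7, 2, 1, 2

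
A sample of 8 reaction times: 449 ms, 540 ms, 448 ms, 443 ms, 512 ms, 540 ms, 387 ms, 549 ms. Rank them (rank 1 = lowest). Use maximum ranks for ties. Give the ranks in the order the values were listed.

Sorted (ascending): 387, 443, 448, 449, 512, 540, 540, 549
The 2 values of 540 occupy positions 6–7 → each gets rank 7.

4, 7, 3, 2, 5, 7, 1, 8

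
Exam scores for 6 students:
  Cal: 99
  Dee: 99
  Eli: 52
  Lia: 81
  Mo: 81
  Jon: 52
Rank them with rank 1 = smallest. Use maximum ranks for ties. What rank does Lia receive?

4

Sorted (ascending): 52, 52, 81, 81, 99, 99
The 2 values of 52 occupy positions 1–2 → each gets rank 2.
The 2 values of 81 occupy positions 3–4 → each gets rank 4.
The 2 values of 99 occupy positions 5–6 → each gets rank 6.
Lia has value 81 → rank 4.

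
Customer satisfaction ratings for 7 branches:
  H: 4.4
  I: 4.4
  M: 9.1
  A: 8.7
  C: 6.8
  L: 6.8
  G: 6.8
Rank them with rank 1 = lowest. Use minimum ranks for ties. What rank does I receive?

Sorted (ascending): 4.4, 4.4, 6.8, 6.8, 6.8, 8.7, 9.1
The 2 values of 4.4 occupy positions 1–2 → each gets rank 1.
The 3 values of 6.8 occupy positions 3–5 → each gets rank 3.
I has value 4.4 → rank 1.

1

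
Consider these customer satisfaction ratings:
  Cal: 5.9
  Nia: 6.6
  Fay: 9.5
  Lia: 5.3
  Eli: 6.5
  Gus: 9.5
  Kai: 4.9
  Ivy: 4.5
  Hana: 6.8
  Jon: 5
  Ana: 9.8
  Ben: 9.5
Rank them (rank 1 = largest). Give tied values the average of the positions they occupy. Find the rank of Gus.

Sorted (descending): 9.8, 9.5, 9.5, 9.5, 6.8, 6.6, 6.5, 5.9, 5.3, 5, 4.9, 4.5
The 3 values of 9.5 occupy positions 2–4 → average rank 3.
Gus has value 9.5 → rank 3.

3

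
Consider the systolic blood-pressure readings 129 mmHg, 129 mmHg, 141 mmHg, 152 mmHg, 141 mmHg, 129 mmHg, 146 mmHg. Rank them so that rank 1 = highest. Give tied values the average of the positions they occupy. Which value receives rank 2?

Sorted (descending): 152, 146, 141, 141, 129, 129, 129
The 2 values of 141 occupy positions 3–4 → average rank (3+4)/2 = 3.5.
The 3 values of 129 occupy positions 5–7 → average rank 6.
Rank 2 → value 146.

146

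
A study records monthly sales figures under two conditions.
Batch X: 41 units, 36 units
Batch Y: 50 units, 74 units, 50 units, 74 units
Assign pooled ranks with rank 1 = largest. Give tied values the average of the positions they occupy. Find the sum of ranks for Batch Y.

10

Sorted (descending): 74, 74, 50, 50, 41, 36
The 2 values of 74 occupy positions 1–2 → average rank (1+2)/2 = 1.5.
The 2 values of 50 occupy positions 3–4 → average rank (3+4)/2 = 3.5.
Batch Y values → pooled ranks: 50→3.5, 74→1.5, 50→3.5, 74→1.5
Rank sum = 3.5 + 1.5 + 3.5 + 1.5 = 10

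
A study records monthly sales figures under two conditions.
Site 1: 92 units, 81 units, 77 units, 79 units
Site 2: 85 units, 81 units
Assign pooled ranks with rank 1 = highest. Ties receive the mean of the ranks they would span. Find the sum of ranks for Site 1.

Sorted (descending): 92, 85, 81, 81, 79, 77
The 2 values of 81 occupy positions 3–4 → average rank (3+4)/2 = 3.5.
Site 1 values → pooled ranks: 92→1, 81→3.5, 77→6, 79→5
Rank sum = 1 + 3.5 + 6 + 5 = 15.5

15.5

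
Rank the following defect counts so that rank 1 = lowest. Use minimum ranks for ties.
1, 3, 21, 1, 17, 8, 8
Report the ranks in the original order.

1, 3, 7, 1, 6, 4, 4

Sorted (ascending): 1, 1, 3, 8, 8, 17, 21
The 2 values of 1 occupy positions 1–2 → each gets rank 1.
The 2 values of 8 occupy positions 4–5 → each gets rank 4.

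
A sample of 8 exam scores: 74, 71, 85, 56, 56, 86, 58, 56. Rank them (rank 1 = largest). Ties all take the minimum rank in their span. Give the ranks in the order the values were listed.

Sorted (descending): 86, 85, 74, 71, 58, 56, 56, 56
The 3 values of 56 occupy positions 6–8 → each gets rank 6.

3, 4, 2, 6, 6, 1, 5, 6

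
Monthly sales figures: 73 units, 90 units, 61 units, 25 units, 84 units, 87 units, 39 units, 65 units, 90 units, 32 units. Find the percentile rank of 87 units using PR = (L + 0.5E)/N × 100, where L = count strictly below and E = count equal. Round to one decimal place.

N = 10.
Strictly below 87: 7. Equal to 87: 1.
PR = (7 + 0.5·1)/10 × 100 = 75.0

75.0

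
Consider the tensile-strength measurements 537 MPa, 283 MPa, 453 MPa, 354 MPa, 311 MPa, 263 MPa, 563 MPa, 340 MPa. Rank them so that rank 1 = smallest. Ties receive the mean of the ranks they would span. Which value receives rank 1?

263

Sorted (ascending): 263, 283, 311, 340, 354, 453, 537, 563
No ties — each value takes its position as its rank.
Rank 1 → value 263.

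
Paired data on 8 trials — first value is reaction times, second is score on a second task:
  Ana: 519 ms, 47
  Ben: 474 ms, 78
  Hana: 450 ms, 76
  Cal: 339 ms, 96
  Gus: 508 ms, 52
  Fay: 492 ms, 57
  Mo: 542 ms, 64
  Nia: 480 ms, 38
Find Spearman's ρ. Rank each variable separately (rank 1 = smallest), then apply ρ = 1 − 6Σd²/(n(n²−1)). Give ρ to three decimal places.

Ranks of variable 1: 7, 3, 2, 1, 6, 5, 8, 4
Ranks of variable 2: 2, 7, 6, 8, 3, 4, 5, 1
d = r₁ − r₂: 5, -4, -4, -7, 3, 1, 3, 3
d²: 25, 16, 16, 49, 9, 1, 9, 9; Σd² = 134
ρ = 1 − 6·134/(8·63) = 1 − 804/504 = -0.595

-0.595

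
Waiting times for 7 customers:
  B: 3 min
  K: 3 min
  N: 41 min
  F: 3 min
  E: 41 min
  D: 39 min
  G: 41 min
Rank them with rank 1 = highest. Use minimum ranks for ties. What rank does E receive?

1

Sorted (descending): 41, 41, 41, 39, 3, 3, 3
The 3 values of 41 occupy positions 1–3 → each gets rank 1.
The 3 values of 3 occupy positions 5–7 → each gets rank 5.
E has value 41 min → rank 1.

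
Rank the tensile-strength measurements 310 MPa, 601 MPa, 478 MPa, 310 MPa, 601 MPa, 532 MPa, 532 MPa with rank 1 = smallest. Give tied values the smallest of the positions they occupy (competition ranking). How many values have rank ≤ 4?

Sorted (ascending): 310, 310, 478, 532, 532, 601, 601
The 2 values of 310 occupy positions 1–2 → each gets rank 1.
The 2 values of 532 occupy positions 4–5 → each gets rank 4.
The 2 values of 601 occupy positions 6–7 → each gets rank 6.
Ranks ≤ 4: {1, 1, 3, 4, 4} → 5 values.

5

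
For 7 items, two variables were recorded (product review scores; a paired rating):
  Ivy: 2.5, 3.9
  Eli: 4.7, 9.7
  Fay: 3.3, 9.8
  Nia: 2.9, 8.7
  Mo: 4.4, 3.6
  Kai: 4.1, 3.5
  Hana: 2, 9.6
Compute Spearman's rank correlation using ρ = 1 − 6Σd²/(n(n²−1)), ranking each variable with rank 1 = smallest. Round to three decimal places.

Ranks of variable 1: 2, 7, 4, 3, 6, 5, 1
Ranks of variable 2: 3, 6, 7, 4, 2, 1, 5
d = r₁ − r₂: -1, 1, -3, -1, 4, 4, -4
d²: 1, 1, 9, 1, 16, 16, 16; Σd² = 60
ρ = 1 − 6·60/(7·48) = 1 − 360/336 = -0.071

-0.071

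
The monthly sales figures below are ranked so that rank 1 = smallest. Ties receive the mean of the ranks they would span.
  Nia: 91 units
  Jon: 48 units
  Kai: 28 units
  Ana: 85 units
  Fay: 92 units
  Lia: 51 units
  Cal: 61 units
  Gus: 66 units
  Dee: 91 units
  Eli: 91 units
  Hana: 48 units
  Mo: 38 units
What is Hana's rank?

Sorted (ascending): 28, 38, 48, 48, 51, 61, 66, 85, 91, 91, 91, 92
The 2 values of 48 occupy positions 3–4 → average rank (3+4)/2 = 3.5.
The 3 values of 91 occupy positions 9–11 → average rank 10.
Hana has value 48 units → rank 3.5.

3.5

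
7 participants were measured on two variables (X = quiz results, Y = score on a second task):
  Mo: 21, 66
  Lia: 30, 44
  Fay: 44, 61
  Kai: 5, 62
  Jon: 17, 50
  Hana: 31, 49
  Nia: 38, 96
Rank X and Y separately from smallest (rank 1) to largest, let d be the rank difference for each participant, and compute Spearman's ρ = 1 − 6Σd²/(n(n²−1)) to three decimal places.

0.036

Ranks of variable 1: 3, 4, 7, 1, 2, 5, 6
Ranks of variable 2: 6, 1, 4, 5, 3, 2, 7
d = r₁ − r₂: -3, 3, 3, -4, -1, 3, -1
d²: 9, 9, 9, 16, 1, 9, 1; Σd² = 54
ρ = 1 − 6·54/(7·48) = 1 − 324/336 = 0.036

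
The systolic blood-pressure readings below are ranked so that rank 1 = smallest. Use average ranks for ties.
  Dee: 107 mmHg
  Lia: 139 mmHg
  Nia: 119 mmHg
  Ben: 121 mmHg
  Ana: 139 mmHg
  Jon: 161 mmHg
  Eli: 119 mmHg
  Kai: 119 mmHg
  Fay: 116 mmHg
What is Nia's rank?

4

Sorted (ascending): 107, 116, 119, 119, 119, 121, 139, 139, 161
The 3 values of 119 occupy positions 3–5 → average rank 4.
The 2 values of 139 occupy positions 7–8 → average rank (7+8)/2 = 7.5.
Nia has value 119 mmHg → rank 4.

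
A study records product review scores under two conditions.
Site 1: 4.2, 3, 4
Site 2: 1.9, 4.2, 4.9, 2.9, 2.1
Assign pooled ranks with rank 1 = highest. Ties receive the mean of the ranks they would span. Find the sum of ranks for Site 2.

Sorted (descending): 4.9, 4.2, 4.2, 4, 3, 2.9, 2.1, 1.9
The 2 values of 4.2 occupy positions 2–3 → average rank (2+3)/2 = 2.5.
Site 2 values → pooled ranks: 1.9→8, 4.2→2.5, 4.9→1, 2.9→6, 2.1→7
Rank sum = 8 + 2.5 + 1 + 6 + 7 = 24.5

24.5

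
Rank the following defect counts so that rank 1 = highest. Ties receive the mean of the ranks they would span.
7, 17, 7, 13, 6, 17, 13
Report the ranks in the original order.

5.5, 1.5, 5.5, 3.5, 7, 1.5, 3.5

Sorted (descending): 17, 17, 13, 13, 7, 7, 6
The 2 values of 17 occupy positions 1–2 → average rank (1+2)/2 = 1.5.
The 2 values of 13 occupy positions 3–4 → average rank (3+4)/2 = 3.5.
The 2 values of 7 occupy positions 5–6 → average rank (5+6)/2 = 5.5.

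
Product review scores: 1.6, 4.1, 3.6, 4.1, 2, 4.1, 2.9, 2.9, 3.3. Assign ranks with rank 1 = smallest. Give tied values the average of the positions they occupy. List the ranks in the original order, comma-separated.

Sorted (ascending): 1.6, 2, 2.9, 2.9, 3.3, 3.6, 4.1, 4.1, 4.1
The 2 values of 2.9 occupy positions 3–4 → average rank (3+4)/2 = 3.5.
The 3 values of 4.1 occupy positions 7–9 → average rank 8.

1, 8, 6, 8, 2, 8, 3.5, 3.5, 5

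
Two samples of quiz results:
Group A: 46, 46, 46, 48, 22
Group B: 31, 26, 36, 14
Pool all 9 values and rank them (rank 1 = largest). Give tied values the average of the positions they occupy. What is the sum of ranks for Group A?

18

Sorted (descending): 48, 46, 46, 46, 36, 31, 26, 22, 14
The 3 values of 46 occupy positions 2–4 → average rank 3.
Group A values → pooled ranks: 46→3, 46→3, 46→3, 48→1, 22→8
Rank sum = 3 + 3 + 3 + 1 + 8 = 18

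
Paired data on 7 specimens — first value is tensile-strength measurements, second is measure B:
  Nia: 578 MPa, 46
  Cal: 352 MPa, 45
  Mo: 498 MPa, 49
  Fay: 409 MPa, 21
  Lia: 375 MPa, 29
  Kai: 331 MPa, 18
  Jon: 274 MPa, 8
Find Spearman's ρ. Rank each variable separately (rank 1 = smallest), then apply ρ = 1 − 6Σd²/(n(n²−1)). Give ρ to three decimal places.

Ranks of variable 1: 7, 3, 6, 5, 4, 2, 1
Ranks of variable 2: 6, 5, 7, 3, 4, 2, 1
d = r₁ − r₂: 1, -2, -1, 2, 0, 0, 0
d²: 1, 4, 1, 4, 0, 0, 0; Σd² = 10
ρ = 1 − 6·10/(7·48) = 1 − 60/336 = 0.821

0.821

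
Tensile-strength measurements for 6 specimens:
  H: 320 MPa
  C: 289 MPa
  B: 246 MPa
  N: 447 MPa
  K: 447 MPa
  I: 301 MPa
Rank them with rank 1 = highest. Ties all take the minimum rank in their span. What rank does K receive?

Sorted (descending): 447, 447, 320, 301, 289, 246
The 2 values of 447 occupy positions 1–2 → each gets rank 1.
K has value 447 MPa → rank 1.

1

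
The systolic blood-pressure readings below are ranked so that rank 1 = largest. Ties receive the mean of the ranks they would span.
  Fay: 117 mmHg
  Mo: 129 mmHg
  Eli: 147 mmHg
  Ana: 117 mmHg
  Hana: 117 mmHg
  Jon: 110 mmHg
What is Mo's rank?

2

Sorted (descending): 147, 129, 117, 117, 117, 110
The 3 values of 117 occupy positions 3–5 → average rank 4.
Mo has value 129 mmHg → rank 2.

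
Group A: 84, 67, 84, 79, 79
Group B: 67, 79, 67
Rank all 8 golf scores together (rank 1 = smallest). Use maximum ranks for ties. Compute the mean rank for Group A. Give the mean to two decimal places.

Sorted (ascending): 67, 67, 67, 79, 79, 79, 84, 84
The 3 values of 67 occupy positions 1–3 → each gets rank 3.
The 3 values of 79 occupy positions 4–6 → each gets rank 6.
The 2 values of 84 occupy positions 7–8 → each gets rank 8.
Group A values → pooled ranks: 84→8, 67→3, 84→8, 79→6, 79→6
Mean rank = (8 + 3 + 8 + 6 + 6) / 5 = 6.20

6.20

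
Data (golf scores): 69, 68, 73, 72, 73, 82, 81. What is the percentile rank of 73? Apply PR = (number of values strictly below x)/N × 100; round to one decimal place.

42.9

N = 7.
Strictly below 73: 3. Equal to 73: 2.
PR = 3/7 × 100 = 42.9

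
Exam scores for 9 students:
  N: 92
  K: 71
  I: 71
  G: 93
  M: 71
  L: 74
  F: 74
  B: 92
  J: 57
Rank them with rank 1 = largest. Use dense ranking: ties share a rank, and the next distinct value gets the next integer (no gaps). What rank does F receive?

3

Sorted (descending): 93, 92, 92, 74, 74, 71, 71, 71, 57
The 2 values of 92 share dense rank 2.
The 2 values of 74 share dense rank 3.
The 3 values of 71 share dense rank 4.
Remaining distinct values take the next consecutive integers.
F has value 74 → rank 3.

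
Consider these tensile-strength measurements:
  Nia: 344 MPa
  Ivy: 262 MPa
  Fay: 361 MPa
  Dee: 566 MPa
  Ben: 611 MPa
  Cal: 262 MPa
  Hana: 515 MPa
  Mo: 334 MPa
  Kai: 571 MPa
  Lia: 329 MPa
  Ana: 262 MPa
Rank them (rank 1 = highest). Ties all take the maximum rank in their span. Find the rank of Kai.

Sorted (descending): 611, 571, 566, 515, 361, 344, 334, 329, 262, 262, 262
The 3 values of 262 occupy positions 9–11 → each gets rank 11.
Kai has value 571 MPa → rank 2.

2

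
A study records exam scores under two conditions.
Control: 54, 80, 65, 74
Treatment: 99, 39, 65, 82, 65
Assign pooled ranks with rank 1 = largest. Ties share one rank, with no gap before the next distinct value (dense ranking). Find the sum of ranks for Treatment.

Sorted (descending): 99, 82, 80, 74, 65, 65, 65, 54, 39
The 3 values of 65 share dense rank 5.
Remaining distinct values take the next consecutive integers.
Treatment values → pooled ranks: 99→1, 39→7, 65→5, 82→2, 65→5
Rank sum = 1 + 7 + 5 + 2 + 5 = 20

20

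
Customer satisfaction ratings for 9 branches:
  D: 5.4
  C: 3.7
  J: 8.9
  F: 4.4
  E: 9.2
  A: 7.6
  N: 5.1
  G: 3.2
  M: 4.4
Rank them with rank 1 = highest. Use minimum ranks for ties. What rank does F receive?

6

Sorted (descending): 9.2, 8.9, 7.6, 5.4, 5.1, 4.4, 4.4, 3.7, 3.2
The 2 values of 4.4 occupy positions 6–7 → each gets rank 6.
F has value 4.4 → rank 6.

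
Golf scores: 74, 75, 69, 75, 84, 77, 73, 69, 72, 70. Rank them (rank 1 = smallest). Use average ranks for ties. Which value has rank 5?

73

Sorted (ascending): 69, 69, 70, 72, 73, 74, 75, 75, 77, 84
The 2 values of 69 occupy positions 1–2 → average rank (1+2)/2 = 1.5.
The 2 values of 75 occupy positions 7–8 → average rank (7+8)/2 = 7.5.
Rank 5 → value 73.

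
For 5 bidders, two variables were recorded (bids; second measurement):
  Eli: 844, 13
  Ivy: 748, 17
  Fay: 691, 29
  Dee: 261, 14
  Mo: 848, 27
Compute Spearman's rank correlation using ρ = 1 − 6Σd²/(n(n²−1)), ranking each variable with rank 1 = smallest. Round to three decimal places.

Ranks of variable 1: 4, 3, 2, 1, 5
Ranks of variable 2: 1, 3, 5, 2, 4
d = r₁ − r₂: 3, 0, -3, -1, 1
d²: 9, 0, 9, 1, 1; Σd² = 20
ρ = 1 − 6·20/(5·24) = 1 − 120/120 = 0.000

0.000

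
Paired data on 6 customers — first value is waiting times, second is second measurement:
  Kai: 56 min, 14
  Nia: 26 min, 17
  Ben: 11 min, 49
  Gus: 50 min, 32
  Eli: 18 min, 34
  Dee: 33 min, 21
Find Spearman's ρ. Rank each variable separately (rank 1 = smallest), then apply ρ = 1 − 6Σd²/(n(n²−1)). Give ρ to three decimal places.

-0.771

Ranks of variable 1: 6, 3, 1, 5, 2, 4
Ranks of variable 2: 1, 2, 6, 4, 5, 3
d = r₁ − r₂: 5, 1, -5, 1, -3, 1
d²: 25, 1, 25, 1, 9, 1; Σd² = 62
ρ = 1 − 6·62/(6·35) = 1 − 372/210 = -0.771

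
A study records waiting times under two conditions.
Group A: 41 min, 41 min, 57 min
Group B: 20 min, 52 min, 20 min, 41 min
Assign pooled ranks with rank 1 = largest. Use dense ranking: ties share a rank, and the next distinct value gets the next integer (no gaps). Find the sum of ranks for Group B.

Sorted (descending): 57, 52, 41, 41, 41, 20, 20
The 3 values of 41 share dense rank 3.
The 2 values of 20 share dense rank 4.
Remaining distinct values take the next consecutive integers.
Group B values → pooled ranks: 20→4, 52→2, 20→4, 41→3
Rank sum = 4 + 2 + 4 + 3 = 13

13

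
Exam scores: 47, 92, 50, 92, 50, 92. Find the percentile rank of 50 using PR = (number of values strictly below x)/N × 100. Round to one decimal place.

N = 6.
Strictly below 50: 1. Equal to 50: 2.
PR = 1/6 × 100 = 16.7

16.7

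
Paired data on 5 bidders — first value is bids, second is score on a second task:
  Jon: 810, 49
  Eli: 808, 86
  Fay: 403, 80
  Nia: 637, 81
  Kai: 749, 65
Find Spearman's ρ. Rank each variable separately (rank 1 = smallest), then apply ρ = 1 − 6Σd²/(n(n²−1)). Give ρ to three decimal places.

-0.300

Ranks of variable 1: 5, 4, 1, 2, 3
Ranks of variable 2: 1, 5, 3, 4, 2
d = r₁ − r₂: 4, -1, -2, -2, 1
d²: 16, 1, 4, 4, 1; Σd² = 26
ρ = 1 − 6·26/(5·24) = 1 − 156/120 = -0.300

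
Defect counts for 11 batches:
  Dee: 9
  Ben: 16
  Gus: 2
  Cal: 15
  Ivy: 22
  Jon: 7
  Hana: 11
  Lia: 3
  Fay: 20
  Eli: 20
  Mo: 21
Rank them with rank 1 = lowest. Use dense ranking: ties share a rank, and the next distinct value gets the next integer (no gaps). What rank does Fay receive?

8

Sorted (ascending): 2, 3, 7, 9, 11, 15, 16, 20, 20, 21, 22
The 2 values of 20 share dense rank 8.
Remaining distinct values take the next consecutive integers.
Fay has value 20 → rank 8.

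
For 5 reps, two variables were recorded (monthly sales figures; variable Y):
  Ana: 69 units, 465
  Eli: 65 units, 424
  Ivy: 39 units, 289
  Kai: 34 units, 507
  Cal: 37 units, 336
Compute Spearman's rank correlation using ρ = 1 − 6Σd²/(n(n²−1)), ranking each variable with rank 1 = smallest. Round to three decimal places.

Ranks of variable 1: 5, 4, 3, 1, 2
Ranks of variable 2: 4, 3, 1, 5, 2
d = r₁ − r₂: 1, 1, 2, -4, 0
d²: 1, 1, 4, 16, 0; Σd² = 22
ρ = 1 − 6·22/(5·24) = 1 − 132/120 = -0.100

-0.100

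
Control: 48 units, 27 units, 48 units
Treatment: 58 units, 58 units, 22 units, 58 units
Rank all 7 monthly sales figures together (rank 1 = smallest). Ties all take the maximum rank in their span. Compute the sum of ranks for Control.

Sorted (ascending): 22, 27, 48, 48, 58, 58, 58
The 2 values of 48 occupy positions 3–4 → each gets rank 4.
The 3 values of 58 occupy positions 5–7 → each gets rank 7.
Control values → pooled ranks: 48→4, 27→2, 48→4
Rank sum = 4 + 2 + 4 = 10

10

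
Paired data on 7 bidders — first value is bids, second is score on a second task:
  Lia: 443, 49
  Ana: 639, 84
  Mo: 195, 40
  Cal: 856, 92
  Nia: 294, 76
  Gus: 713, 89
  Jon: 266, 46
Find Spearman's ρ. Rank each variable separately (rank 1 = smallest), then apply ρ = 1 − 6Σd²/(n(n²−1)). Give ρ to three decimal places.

0.964

Ranks of variable 1: 4, 5, 1, 7, 3, 6, 2
Ranks of variable 2: 3, 5, 1, 7, 4, 6, 2
d = r₁ − r₂: 1, 0, 0, 0, -1, 0, 0
d²: 1, 0, 0, 0, 1, 0, 0; Σd² = 2
ρ = 1 − 6·2/(7·48) = 1 − 12/336 = 0.964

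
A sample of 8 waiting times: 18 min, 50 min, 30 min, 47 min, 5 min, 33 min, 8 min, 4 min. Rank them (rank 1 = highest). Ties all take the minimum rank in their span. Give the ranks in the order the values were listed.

5, 1, 4, 2, 7, 3, 6, 8

Sorted (descending): 50, 47, 33, 30, 18, 8, 5, 4
No ties — each value takes its position as its rank.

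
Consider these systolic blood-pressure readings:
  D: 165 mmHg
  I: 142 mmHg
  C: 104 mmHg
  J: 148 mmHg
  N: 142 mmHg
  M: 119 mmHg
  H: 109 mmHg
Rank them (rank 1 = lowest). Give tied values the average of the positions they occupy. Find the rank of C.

Sorted (ascending): 104, 109, 119, 142, 142, 148, 165
The 2 values of 142 occupy positions 4–5 → average rank (4+5)/2 = 4.5.
C has value 104 mmHg → rank 1.

1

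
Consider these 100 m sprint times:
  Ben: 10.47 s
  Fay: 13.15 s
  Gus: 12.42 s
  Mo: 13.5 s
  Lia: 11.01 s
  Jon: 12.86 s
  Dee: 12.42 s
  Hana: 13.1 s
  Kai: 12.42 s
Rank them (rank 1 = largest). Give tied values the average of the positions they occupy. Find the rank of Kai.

6

Sorted (descending): 13.5, 13.15, 13.1, 12.86, 12.42, 12.42, 12.42, 11.01, 10.47
The 3 values of 12.42 occupy positions 5–7 → average rank 6.
Kai has value 12.42 s → rank 6.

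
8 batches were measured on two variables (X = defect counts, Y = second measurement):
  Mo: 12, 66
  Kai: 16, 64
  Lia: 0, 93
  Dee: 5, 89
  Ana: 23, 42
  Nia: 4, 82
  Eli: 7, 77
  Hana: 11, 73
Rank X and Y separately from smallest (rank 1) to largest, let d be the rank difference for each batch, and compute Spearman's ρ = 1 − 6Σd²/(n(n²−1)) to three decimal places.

Ranks of variable 1: 6, 7, 1, 3, 8, 2, 4, 5
Ranks of variable 2: 3, 2, 8, 7, 1, 6, 5, 4
d = r₁ − r₂: 3, 5, -7, -4, 7, -4, -1, 1
d²: 9, 25, 49, 16, 49, 16, 1, 1; Σd² = 166
ρ = 1 − 6·166/(8·63) = 1 − 996/504 = -0.976

-0.976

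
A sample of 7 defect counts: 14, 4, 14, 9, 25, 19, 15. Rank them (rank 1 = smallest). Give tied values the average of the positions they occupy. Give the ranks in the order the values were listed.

3.5, 1, 3.5, 2, 7, 6, 5

Sorted (ascending): 4, 9, 14, 14, 15, 19, 25
The 2 values of 14 occupy positions 3–4 → average rank (3+4)/2 = 3.5.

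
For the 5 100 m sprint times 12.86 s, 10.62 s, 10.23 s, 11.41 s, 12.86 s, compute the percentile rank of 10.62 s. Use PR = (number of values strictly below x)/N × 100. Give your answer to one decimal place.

N = 5.
Strictly below 10.62: 1. Equal to 10.62: 1.
PR = 1/5 × 100 = 20.0

20.0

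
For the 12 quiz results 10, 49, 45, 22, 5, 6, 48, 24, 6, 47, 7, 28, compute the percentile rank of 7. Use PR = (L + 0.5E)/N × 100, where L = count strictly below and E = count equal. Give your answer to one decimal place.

29.2

N = 12.
Strictly below 7: 3. Equal to 7: 1.
PR = (3 + 0.5·1)/12 × 100 = 29.2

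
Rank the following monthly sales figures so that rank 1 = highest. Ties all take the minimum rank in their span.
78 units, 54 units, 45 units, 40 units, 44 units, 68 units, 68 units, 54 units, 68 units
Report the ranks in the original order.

Sorted (descending): 78, 68, 68, 68, 54, 54, 45, 44, 40
The 3 values of 68 occupy positions 2–4 → each gets rank 2.
The 2 values of 54 occupy positions 5–6 → each gets rank 5.

1, 5, 7, 9, 8, 2, 2, 5, 2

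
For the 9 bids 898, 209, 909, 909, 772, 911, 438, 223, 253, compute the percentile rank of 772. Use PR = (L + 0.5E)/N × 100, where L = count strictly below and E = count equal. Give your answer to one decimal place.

N = 9.
Strictly below 772: 4. Equal to 772: 1.
PR = (4 + 0.5·1)/9 × 100 = 50.0

50.0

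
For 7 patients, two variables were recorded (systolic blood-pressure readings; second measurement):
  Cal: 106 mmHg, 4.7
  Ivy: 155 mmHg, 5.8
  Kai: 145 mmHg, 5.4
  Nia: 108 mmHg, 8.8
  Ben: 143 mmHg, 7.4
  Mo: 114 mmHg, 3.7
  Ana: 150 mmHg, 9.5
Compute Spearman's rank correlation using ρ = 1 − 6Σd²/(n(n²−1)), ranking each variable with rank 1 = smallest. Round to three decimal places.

Ranks of variable 1: 1, 7, 5, 2, 4, 3, 6
Ranks of variable 2: 2, 4, 3, 6, 5, 1, 7
d = r₁ − r₂: -1, 3, 2, -4, -1, 2, -1
d²: 1, 9, 4, 16, 1, 4, 1; Σd² = 36
ρ = 1 − 6·36/(7·48) = 1 − 216/336 = 0.357

0.357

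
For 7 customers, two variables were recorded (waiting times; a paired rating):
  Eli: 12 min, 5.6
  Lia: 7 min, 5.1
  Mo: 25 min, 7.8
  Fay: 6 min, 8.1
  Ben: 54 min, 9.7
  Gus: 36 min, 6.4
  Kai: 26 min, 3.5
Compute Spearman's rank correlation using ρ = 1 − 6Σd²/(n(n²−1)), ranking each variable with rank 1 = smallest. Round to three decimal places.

Ranks of variable 1: 3, 2, 4, 1, 7, 6, 5
Ranks of variable 2: 3, 2, 5, 6, 7, 4, 1
d = r₁ − r₂: 0, 0, -1, -5, 0, 2, 4
d²: 0, 0, 1, 25, 0, 4, 16; Σd² = 46
ρ = 1 − 6·46/(7·48) = 1 − 276/336 = 0.179

0.179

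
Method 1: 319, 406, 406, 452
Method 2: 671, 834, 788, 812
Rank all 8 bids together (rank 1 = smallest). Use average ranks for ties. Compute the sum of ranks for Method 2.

26

Sorted (ascending): 319, 406, 406, 452, 671, 788, 812, 834
The 2 values of 406 occupy positions 2–3 → average rank (2+3)/2 = 2.5.
Method 2 values → pooled ranks: 671→5, 834→8, 788→6, 812→7
Rank sum = 5 + 8 + 6 + 7 = 26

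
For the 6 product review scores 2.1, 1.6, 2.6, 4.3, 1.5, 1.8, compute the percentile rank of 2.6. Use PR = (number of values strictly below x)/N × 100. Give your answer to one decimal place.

N = 6.
Strictly below 2.6: 4. Equal to 2.6: 1.
PR = 4/6 × 100 = 66.7

66.7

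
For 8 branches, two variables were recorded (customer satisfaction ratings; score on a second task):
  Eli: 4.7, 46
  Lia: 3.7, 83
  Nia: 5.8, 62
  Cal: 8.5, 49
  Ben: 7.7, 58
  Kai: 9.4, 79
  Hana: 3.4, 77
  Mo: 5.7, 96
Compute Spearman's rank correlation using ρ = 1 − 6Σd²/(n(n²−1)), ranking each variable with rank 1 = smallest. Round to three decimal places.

Ranks of variable 1: 3, 2, 5, 7, 6, 8, 1, 4
Ranks of variable 2: 1, 7, 4, 2, 3, 6, 5, 8
d = r₁ − r₂: 2, -5, 1, 5, 3, 2, -4, -4
d²: 4, 25, 1, 25, 9, 4, 16, 16; Σd² = 100
ρ = 1 − 6·100/(8·63) = 1 − 600/504 = -0.190

-0.190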